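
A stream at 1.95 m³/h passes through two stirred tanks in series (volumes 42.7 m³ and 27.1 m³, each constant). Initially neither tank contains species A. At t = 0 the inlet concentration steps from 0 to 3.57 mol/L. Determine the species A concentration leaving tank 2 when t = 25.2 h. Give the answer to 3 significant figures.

1.49 mol/L

Species balance on tank i: dCᵢ/dt = (Cᵢ₋₁ − Cᵢ)/τᵢ with τᵢ = Vᵢ/Q.
τ₁ = 42.7/1.95 = 21.897 h; τ₂ = 27.1/1.95 = 13.897 h.
Tank 1: C₁ = C_in(1 − e^(−t/τ₁)). Tank 2 (τ₁ ≠ τ₂): C₂ = C_in[1 − (τ₁ e^(−t/τ₁) − τ₂ e^(−t/τ₂))/(τ₁ − τ₂)].
At t = 25.2: e^(−t/τ₁) = 0.31638, e^(−t/τ₂) = 0.16312.
C₂ = 3.57·[1 − (21.897·0.31638 − 13.897·0.16312)/(8.0000)] = 3.57·0.41738 = 1.4901 mol/L.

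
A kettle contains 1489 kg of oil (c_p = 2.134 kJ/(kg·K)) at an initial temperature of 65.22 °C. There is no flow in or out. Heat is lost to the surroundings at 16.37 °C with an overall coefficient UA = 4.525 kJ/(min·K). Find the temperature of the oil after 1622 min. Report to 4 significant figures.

21.22 °C

Lumped-capacitance energy balance: M c_p dT/dt = UA(T_amb − T).
dT/dt = (T_ss − T)/τ with T_ss = T_amb = 16.3700 °C, τ = M c_p/UA = 1489·2.134/4.525 = 702.216 min.
T approaches T_ss exponentially: T(t) = T_ss + (T₀ − T_ss) e^(−t/τ).
T(1622) = 16.3700 + (48.8500)·0.0992780 = 21.2197 °C.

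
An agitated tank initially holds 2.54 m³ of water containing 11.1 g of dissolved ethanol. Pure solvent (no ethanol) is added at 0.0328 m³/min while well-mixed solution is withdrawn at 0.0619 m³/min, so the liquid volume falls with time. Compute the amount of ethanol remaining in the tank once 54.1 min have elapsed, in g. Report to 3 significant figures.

Total volume: dV/dt = Q_in − Q_out = -0.029100 m³/min, so V(t) = 2.54 − 0.029100 t and V(54.1) = 0.96569 m³.
Species balance (pure solvent in): dm/dt = −Q_out · m/V(t).
dm/m = −Q_out dt/(V₀ − 0.029100 t); integrating gives ln(m/m₀) = −(Q_out/(Q_in−Q_out)) ln(V/V₀).
m = m₀ (V₀/V)^(Q_out/(Q_in−Q_out)) = 11.1 × (2.54/0.96569)^(-2.1271) = 1.4188 g.

1.42 g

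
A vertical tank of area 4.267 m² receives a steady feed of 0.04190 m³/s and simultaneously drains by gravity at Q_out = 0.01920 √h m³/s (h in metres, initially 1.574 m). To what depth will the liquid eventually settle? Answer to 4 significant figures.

Mass balance (ρ constant): A dh/dt = Q_in − 0.01920 √h. At steady state dh/dt = 0:
Q_in = 0.01920 √h_ss ⇒ √h_ss = 0.04190/0.01920 = 2.18229.
h_ss = 2.18229² = 4.76240 m. (Since h₀ = 1.574 m < h_ss, the level will rise toward this value.)

4.762 m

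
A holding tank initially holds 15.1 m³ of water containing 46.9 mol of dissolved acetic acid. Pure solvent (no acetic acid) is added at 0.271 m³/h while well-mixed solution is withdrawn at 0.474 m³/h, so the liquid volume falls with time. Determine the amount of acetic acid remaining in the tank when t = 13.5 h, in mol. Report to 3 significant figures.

29.4 mol

Let m(t) be the amount of acetic acid. Volume: V(t) = V₀ + (Q_in − Q_out) t = 15.1 − 0.20300 t; V(13.5) = 12.360 m³.
Solute balance: dm/dt = 0 − Q_out C = −Q_out m/V(t).
Separate: dm/m = −Q_out dt/V(t) ⇒ ln(m/m₀) = −(Q_out/(Q_in−Q_out)) ln(V/V₀).
m = m₀ (V₀/V)^(Q_out/(Q_in−Q_out)) = 46.9 × (15.1/12.360)^(-2.3350) = 29.382 mol.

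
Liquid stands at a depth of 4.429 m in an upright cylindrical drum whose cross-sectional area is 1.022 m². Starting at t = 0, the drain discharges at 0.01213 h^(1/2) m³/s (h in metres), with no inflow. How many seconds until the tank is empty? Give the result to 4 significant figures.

354.6 s

With no inflow, A dh/dt = −0.01213 √h.
∫ h^(−1/2) dh = −(0.01213/A) ∫ dt, giving 2√h = 2√h₀ − (0.01213/A) t.
Set h = 0: 2√h₀ = (0.01213/A) t_empty ⇒ t_empty = 2A√h₀/0.01213.
t_empty = 2·1.022·√4.429/0.01213 = 2.04400·2.10452/0.01213 = 354.628 s.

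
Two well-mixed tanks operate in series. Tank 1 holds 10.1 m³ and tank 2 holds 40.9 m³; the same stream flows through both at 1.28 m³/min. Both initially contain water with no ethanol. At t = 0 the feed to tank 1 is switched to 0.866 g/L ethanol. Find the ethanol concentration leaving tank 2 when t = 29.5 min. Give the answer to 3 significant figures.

0.416 g/L

Species balance on tank i: dCᵢ/dt = (Cᵢ₋₁ − Cᵢ)/τᵢ with τᵢ = Vᵢ/Q.
τ₁ = 10.1/1.28 = 7.8906 min; τ₂ = 40.9/1.28 = 31.953 min.
Tank 1: C₁ = C_in(1 − e^(−t/τ₁)). Tank 2 (τ₁ ≠ τ₂): C₂ = C_in[1 − (τ₁ e^(−t/τ₁) − τ₂ e^(−t/τ₂))/(τ₁ − τ₂)].
At t = 29.5: e^(−t/τ₁) = 0.023787, e^(−t/τ₂) = 0.39723.
C₂ = 0.866·[1 − (7.8906·0.023787 − 31.953·0.39723)/(-24.062)] = 0.866·0.48030 = 0.41594 g/L.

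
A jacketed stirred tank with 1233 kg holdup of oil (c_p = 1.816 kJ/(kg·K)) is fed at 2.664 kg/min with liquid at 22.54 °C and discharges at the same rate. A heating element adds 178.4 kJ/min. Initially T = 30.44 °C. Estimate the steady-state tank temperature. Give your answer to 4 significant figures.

59.42 °C

M c_p dT/dt = ṁ c_p (T_in − T) + Q̇.
At steady state dT/dt = 0 ⇒ T_ss = T_in + Q̇/(ṁ c_p) = 22.54 + 178.4/(2.664·1.816) = 59.4161 °C.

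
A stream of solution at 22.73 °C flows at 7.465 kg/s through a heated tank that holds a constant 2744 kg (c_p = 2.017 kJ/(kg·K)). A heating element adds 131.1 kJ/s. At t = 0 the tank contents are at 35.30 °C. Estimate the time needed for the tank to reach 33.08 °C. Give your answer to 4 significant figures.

M c_p dT/dt = ṁ c_p (T_in − T) + Q̇.
τ = M/ṁ = 367.582 s; T_ss = T_in + Q̇/(ṁ c_p) = 31.4370 °C.
T(t) = T_ss + (T₀ − T_ss) e^(−t/τ). Set T = 33.08:
e^(−t/τ) = (33.08 − 31.4370)/(35.30 − 31.4370) = 0.425322
t = −367.582 · ln(0.425322) = 314.249 s.

314.2 s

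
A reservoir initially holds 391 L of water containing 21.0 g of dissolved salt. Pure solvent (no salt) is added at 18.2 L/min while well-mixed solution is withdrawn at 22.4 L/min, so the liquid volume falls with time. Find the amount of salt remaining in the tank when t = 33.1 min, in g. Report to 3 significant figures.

2.02 g

Let m(t) be the amount of salt. Volume: V(t) = V₀ + (Q_in − Q_out) t = 391 − 4.2000 t; V(33.1) = 251.98 L.
Species balance (pure solvent in): dm/dt = −Q_out · m/V(t).
Separate: dm/m = −Q_out dt/V(t) ⇒ ln(m/m₀) = −(Q_out/(Q_in−Q_out)) ln(V/V₀).
m = m₀ (V₀/V)^(Q_out/(Q_in−Q_out)) = 21.0 × (391/251.98)^(-5.3333) = 2.0163 g.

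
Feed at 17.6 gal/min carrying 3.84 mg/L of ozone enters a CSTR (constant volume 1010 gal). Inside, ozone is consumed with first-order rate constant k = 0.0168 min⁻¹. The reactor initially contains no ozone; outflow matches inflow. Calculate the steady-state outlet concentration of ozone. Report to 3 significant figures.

1.96 mg/L

Species balance: V dC/dt = Q C_in − Q C − k V C.
At steady state: 0 = Q C_in − (Q + kV) C_ss, so C_ss = Q C_in/(Q + kV).
C_ss = 17.6·3.84/(17.6 + 0.0168·1010) = 67.584/34.568 = 1.9551 mg/L.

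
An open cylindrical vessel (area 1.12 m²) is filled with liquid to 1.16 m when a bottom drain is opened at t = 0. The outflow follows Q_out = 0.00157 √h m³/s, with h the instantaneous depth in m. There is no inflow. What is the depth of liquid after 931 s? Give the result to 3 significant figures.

0.180 m

With no inflow, A dh/dt = −0.00157 √h.
∫ h^(−1/2) dh = −(0.00157/A) ∫ dt, giving 2√h = 2√h₀ − (0.00157/A) t.
√h = √1.16 − 0.00157·931/(2·1.12) = 1.0770 − 0.65253 = 0.42450.
h = 0.42450² = 0.18020 m.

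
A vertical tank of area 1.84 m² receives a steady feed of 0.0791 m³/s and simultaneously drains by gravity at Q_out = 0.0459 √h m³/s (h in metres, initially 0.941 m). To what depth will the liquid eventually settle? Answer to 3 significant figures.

Unsteady balance on liquid volume: A dh/dt = Q_in − 0.0459 √h. At steady state dh/dt = 0:
Q_in = 0.0459 √h_ss ⇒ √h_ss = 0.0791/0.0459 = 1.7233.
h_ss = 1.7233² = 2.9698 m. (Since h₀ = 0.941 m < h_ss, the level will rise toward this value.)

2.97 m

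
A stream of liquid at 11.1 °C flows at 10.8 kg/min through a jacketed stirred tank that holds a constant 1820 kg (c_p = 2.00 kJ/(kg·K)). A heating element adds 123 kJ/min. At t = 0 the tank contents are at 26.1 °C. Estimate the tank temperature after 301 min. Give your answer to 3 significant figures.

18.4 °C

M c_p dT/dt = ṁ c_p (T_in − T) + Q̇.
τ = M/ṁ = 168.52 min; T_ss = T_in + Q̇/(ṁ c_p) = 11.1 + 123/(10.8·2.00) = 16.794 °C.
Solution: T(t) = T_ss + (T₀ − T_ss) e^(−t/τ).
T(301) = 16.794 + (9.3056)·e^(−301/168.52) = 16.794 + (9.3056)·0.16760 = 18.354 °C.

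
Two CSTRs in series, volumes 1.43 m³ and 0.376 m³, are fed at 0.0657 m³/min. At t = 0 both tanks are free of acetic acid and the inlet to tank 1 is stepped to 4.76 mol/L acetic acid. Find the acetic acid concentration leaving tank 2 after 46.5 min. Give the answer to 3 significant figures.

4.00 mol/L

Time constants: τᵢ = Vᵢ/Q for each well-mixed tank.
τ₁ = 1.43/0.0657 = 21.766 min; τ₂ = 0.376/0.0657 = 5.7230 min.
Tank 1: C₁ = C_in(1 − e^(−t/τ₁)). Tank 2 (τ₁ ≠ τ₂): C₂ = C_in[1 − (τ₁ e^(−t/τ₁) − τ₂ e^(−t/τ₂))/(τ₁ − τ₂)].
At t = 46.5: e^(−t/τ₁) = 0.11808, e^(−t/τ₂) = 0.00029601.
C₂ = 4.76·[1 − (21.766·0.11808 − 5.7230·0.00029601)/(16.043)] = 4.76·0.83990 = 3.9979 mol/L.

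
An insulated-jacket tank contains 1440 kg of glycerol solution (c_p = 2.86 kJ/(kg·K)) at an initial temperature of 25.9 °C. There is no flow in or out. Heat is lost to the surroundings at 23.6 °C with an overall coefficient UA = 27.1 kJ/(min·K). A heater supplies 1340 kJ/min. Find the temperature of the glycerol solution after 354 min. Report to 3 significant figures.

Lumped-capacitance energy balance: M c_p dT/dt = UA(T_amb − T) + Q̇.
dT/dt = (T_ss − T)/τ with T_ss = T_amb + Q̇/UA = 23.6 + 1340/27.1 = 73.046 °C, τ = M c_p/UA = 1440·2.86/27.1 = 151.97 min.
Integrating: T(t) = T_ss + (T₀ − T_ss) e^(−t/τ).
T(354) = 73.046 + (-47.146)·0.097354 = 68.457 °C.

68.5 °C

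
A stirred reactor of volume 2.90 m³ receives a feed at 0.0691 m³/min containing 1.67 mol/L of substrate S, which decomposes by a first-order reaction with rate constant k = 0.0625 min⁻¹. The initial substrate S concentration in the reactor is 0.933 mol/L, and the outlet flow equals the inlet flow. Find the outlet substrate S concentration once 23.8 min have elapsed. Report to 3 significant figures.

0.521 mol/L

Species balance: V dC/dt = Q C_in − Q C − k V C.
This is linear with rate a = Q/V + k = 0.086328 min⁻¹.
C_ss = Q C_in/(Q + kV) = 0.46094 mol/L; C(t) = C_ss + (C₀ − C_ss) e^(−a t).
C(23.8) = 0.46094 + (0.47206)·e^(−0.086328·23.8) = 0.46094 + (0.47206)·0.12814 = 0.52143 mol/L.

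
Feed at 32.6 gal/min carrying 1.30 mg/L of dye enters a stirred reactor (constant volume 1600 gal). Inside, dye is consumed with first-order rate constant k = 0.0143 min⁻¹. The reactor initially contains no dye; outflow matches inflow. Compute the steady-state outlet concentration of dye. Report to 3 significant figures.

0.764 mg/L

Species balance: V dC/dt = Q C_in − Q C − k V C.
Steady state (dC/dt = 0): C_ss = Q C_in/(Q + kV) = C_in/(1 + kV/Q).
C_ss = 32.6·1.30/(32.6 + 0.0143·1600) = 42.380/55.480 = 0.76388 mg/L.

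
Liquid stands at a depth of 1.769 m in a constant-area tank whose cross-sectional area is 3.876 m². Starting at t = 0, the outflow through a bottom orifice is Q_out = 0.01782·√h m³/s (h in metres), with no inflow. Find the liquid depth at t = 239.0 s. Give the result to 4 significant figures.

With no inflow, A dh/dt = −0.01782 √h.
Separate and integrate: 2(√h − √h₀) = −(0.01782/A) t.
√h = √1.769 − 0.01782·239.0/(2·3.876) = 1.33004 − 0.549404 = 0.780634.
h = 0.780634² = 0.609389 m.

0.6094 m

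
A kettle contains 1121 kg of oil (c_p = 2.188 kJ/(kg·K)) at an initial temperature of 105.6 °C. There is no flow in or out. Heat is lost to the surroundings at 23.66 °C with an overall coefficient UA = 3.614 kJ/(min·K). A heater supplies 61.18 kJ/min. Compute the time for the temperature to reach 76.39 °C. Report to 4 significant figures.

Lumped-capacitance energy balance: M c_p dT/dt = UA(T_amb − T) + Q̇.
τ = M c_p/UA = 678.680 min; T_ss = T_amb + Q̇/UA = 23.66 + 61.18/3.614 = 40.5886 °C.
T(t) = T_ss + (T₀ − T_ss)e^(−t/τ); set T = 76.39:
t = −τ ln[(T − T_ss)/(T₀ − T_ss)] = −678.680 · ln(0.550694) = 404.884 min.

404.9 min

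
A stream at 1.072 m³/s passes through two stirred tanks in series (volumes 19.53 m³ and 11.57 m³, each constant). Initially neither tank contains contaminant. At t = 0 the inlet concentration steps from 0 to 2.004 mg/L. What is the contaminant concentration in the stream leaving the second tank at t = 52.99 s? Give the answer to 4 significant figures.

1.757 mg/L

Time constants: τᵢ = Vᵢ/Q for each well-mixed tank.
τ₁ = 19.53/1.072 = 18.2183 s; τ₂ = 11.57/1.072 = 10.7929 s.
Tank 1: C₁ = C_in(1 − e^(−t/τ₁)). Tank 2 (τ₁ ≠ τ₂): C₂ = C_in[1 − (τ₁ e^(−t/τ₁) − τ₂ e^(−t/τ₂))/(τ₁ − τ₂)].
At t = 52.99: e^(−t/τ₁) = 0.0545511, e^(−t/τ₂) = 0.00737467.
C₂ = 2.004·[1 − (18.2183·0.0545511 − 10.7929·0.00737467)/(7.42537)] = 2.004·0.876877 = 1.75726 mg/L.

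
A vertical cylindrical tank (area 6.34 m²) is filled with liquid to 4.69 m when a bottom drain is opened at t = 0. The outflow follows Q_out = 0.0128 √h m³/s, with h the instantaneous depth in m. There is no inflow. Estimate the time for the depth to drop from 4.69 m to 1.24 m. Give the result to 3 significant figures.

1040 s

Volume balance on the tank: A dh/dt = −0.0128 √h.
∫ h^(−1/2) dh = −(0.0128/A) ∫ dt, giving 2√h = 2√h₀ − (0.0128/A) t.
t = 2A(√h₀ − √h)/0.0128 = 2·6.34·(√4.69 − √1.24)/0.0128
  = 12.680 × (2.1656 − 1.1136) / 0.0128 = 1042.2 s.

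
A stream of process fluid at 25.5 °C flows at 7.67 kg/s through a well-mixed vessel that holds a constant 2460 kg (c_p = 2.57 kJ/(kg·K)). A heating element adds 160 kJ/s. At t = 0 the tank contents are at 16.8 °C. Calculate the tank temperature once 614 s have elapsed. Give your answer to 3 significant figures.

M c_p dT/dt = ṁ c_p (T_in − T) + Q̇.
Rearrange: dT/dt = (T_ss − T)/τ with τ = M/ṁ = 320.73 s and T_ss = T_in + Q̇/(ṁ c_p) = 33.617 °C.
Integrating: T(t) = T_ss + (T₀ − T_ss) e^(−t/τ).
T(614) = 33.617 + (-16.817)·e^(−614/320.73) = 33.617 + (-16.817)·0.14743 = 31.138 °C.

31.1 °C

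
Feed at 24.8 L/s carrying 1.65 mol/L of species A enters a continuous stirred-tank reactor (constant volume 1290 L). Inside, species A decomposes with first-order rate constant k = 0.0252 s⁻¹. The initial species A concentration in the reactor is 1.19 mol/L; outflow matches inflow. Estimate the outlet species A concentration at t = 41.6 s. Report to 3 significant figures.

V dC/dt = Q(C_in − C) − k V C.
dC/dt = (Q/V) C_in − (Q/V + k) C; effective rate a = Q/V + k = 0.019225 + 0.0252 = 0.044425 s⁻¹.
C_ss = Q C_in/(Q + kV) = 0.71404 mol/L; C(t) = C_ss + (C₀ − C_ss) e^(−a t).
C(41.6) = 0.71404 + (0.47596)·e^(−0.044425·41.6) = 0.71404 + (0.47596)·0.15754 = 0.78902 mol/L.

0.789 mol/L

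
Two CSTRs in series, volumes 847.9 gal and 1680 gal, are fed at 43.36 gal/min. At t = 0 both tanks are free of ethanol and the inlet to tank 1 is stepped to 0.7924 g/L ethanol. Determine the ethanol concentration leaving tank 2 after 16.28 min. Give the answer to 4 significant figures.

Species balance on tank i: dCᵢ/dt = (Cᵢ₋₁ − Cᵢ)/τᵢ with τᵢ = Vᵢ/Q.
τ₁ = 847.9/43.36 = 19.5549 min; τ₂ = 1680/43.36 = 38.7454 min.
Tank 1: C₁ = C_in(1 − e^(−t/τ₁)). Tank 2 (τ₁ ≠ τ₂): C₂ = C_in[1 − (τ₁ e^(−t/τ₁) − τ₂ e^(−t/τ₂))/(τ₁ − τ₂)].
At t = 16.28: e^(−t/τ₁) = 0.434948, e^(−t/τ₂) = 0.656929.
C₂ = 0.7924·[1 − (19.5549·0.434948 − 38.7454·0.656929)/(-19.1905)] = 0.7924·0.116875 = 0.0926116 g/L.

0.09261 g/L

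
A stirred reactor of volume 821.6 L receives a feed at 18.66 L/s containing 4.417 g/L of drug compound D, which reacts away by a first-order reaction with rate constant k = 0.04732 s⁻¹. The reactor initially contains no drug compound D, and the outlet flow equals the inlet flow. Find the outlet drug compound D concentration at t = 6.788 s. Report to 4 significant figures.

Accumulation = in − out − consumed: V dC/dt = Q C_in − Q C − k V C.
This is linear with rate a = Q/V + k = 0.0700318 s⁻¹.
C_ss = Q C_in/(Q + kV) = 1.43246 g/L; C(t) = C_ss + (C₀ − C_ss) e^(−a t).
C(6.788) = 1.43246 + (-1.43246)·e^(−0.0700318·6.788) = 1.43246 + (-1.43246)·0.621651 = 0.541970 g/L.

0.5420 g/L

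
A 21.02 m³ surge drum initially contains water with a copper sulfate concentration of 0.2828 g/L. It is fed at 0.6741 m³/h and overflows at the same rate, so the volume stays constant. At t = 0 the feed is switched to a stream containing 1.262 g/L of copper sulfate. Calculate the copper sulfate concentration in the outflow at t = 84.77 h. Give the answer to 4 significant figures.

1.197 g/L

Transient balance on the dissolved component: V dC/dt = Q(C_in − C).
So dC/dt = (C_in − C)/τ with τ = V/Q = 21.02/0.6741 = 31.1823 h.
C approaches C_in exponentially: C(t) = C_in + (C₀ − C_in) e^(−t/τ).
C(84.77) = 1.262 + (0.2828 − 1.262)·e^(−84.77/31.1823) = 1.262 + (-0.979200)·0.0659718 = 1.19740 g/L.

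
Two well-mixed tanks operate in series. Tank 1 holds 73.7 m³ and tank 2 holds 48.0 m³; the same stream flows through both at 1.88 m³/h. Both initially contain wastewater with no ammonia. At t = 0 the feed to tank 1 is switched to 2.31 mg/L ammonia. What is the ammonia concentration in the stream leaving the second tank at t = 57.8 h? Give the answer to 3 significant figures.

Each tank obeys Vᵢ dCᵢ/dt = Q(Cᵢ₋₁ − Cᵢ), so τᵢ = Vᵢ/Q.
τ₁ = 73.7/1.88 = 39.202 h; τ₂ = 48.0/1.88 = 25.532 h.
Solving the cascade with C₁(0)=C₂(0)=0 gives C₂(t) = C_in[1 − (τ₁ e^(−t/τ₁) − τ₂ e^(−t/τ₂))/(τ₁ − τ₂)].
At t = 57.8: e^(−t/τ₁) = 0.22891, e^(−t/τ₂) = 0.10395.
C₂ = 2.31·[1 − (39.202·0.22891 − 25.532·0.10395)/(13.670)] = 2.31·0.53769 = 1.2421 mg/L.

1.24 mg/L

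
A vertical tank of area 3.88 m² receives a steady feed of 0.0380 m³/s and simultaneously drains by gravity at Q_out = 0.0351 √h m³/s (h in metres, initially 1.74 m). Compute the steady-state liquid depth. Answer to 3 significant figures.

1.17 m

A dh/dt = Q_in − 0.0351 √h. Steady state requires inflow = outflow:
Q_in = 0.0351 √h_ss ⇒ √h_ss = 0.0380/0.0351 = 1.0826.
h_ss = 1.0826² = 1.1721 m. (Since h₀ = 1.74 m > h_ss, the level will fall toward this value.)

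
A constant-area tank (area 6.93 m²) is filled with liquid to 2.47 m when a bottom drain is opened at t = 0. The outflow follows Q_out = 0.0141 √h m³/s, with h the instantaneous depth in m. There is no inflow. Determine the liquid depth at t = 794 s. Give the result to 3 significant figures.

Unsteady balance on liquid volume: A dh/dt = −0.0141 √h.
Separate and integrate: 2(√h − √h₀) = −(0.0141/A) t.
√h = √2.47 − 0.0141·794/(2·6.93) = 1.5716 − 0.80775 = 0.76387.
h = 0.76387² = 0.58350 m.

0.584 m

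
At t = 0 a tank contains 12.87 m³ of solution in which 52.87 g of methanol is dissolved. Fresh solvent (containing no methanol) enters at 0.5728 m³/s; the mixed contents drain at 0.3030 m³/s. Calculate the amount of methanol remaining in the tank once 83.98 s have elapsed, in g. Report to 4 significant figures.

Let m(t) be the amount of methanol. Volume: V(t) = V₀ + (Q_in − Q_out) t = 12.87 + 0.269800 t; V(83.98) = 35.5278 m³.
Solute balance: dm/dt = 0 − Q_out C = −Q_out m/V(t).
Separate: dm/m = −Q_out dt/V(t) ⇒ ln(m/m₀) = −(Q_out/(Q_in−Q_out)) ln(V/V₀).
m = m₀ (V₀/V)^(Q_out/(Q_in−Q_out)) = 52.87 × (12.87/35.5278)^(1.12305) = 16.9026 g.

16.90 g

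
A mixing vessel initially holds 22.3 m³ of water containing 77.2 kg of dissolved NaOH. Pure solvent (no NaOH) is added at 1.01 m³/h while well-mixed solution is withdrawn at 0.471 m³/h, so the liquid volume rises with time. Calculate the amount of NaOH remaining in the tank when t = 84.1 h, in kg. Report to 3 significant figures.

29.3 kg

Total volume: dV/dt = Q_in − Q_out = 0.53900 m³/h, so V(t) = 22.3 + 0.53900 t and V(84.1) = 67.630 m³.
Species balance (pure solvent in): dm/dt = −Q_out · m/V(t).
Separate: dm/m = −Q_out dt/V(t) ⇒ ln(m/m₀) = −(Q_out/(Q_in−Q_out)) ln(V/V₀).
m = m₀ (V₀/V)^(Q_out/(Q_in−Q_out)) = 77.2 × (22.3/67.630)^(0.87384) = 29.280 kg.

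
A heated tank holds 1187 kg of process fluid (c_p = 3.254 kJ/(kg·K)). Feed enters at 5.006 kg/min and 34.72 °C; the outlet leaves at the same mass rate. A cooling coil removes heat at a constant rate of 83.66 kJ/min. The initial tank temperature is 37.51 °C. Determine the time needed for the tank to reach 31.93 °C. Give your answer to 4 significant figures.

Unsteady energy balance on the tank contents: M c_p dT/dt = ṁ c_p (T_in − T) − 83.66.
τ = M/ṁ = 237.115 min; T_ss = T_in − Q̇/(ṁ c_p) = 29.5842 °C.
T(t) = T_ss + (T₀ − T_ss) e^(−t/τ). Set T = 31.93:
e^(−t/τ) = (31.93 − 29.5842)/(37.51 − 29.5842) = 0.295972
t = −237.115 · ln(0.295972) = 288.686 min.

288.7 min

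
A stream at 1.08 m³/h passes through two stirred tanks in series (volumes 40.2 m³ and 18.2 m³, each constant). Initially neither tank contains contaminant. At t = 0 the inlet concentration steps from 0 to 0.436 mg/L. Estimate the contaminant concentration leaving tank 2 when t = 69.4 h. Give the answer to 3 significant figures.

0.318 mg/L

Time constants: τᵢ = Vᵢ/Q for each well-mixed tank.
τ₁ = 40.2/1.08 = 37.222 h; τ₂ = 18.2/1.08 = 16.852 h.
Solving the cascade with C₁(0)=C₂(0)=0 gives C₂(t) = C_in[1 − (τ₁ e^(−t/τ₁) − τ₂ e^(−t/τ₂))/(τ₁ − τ₂)].
At t = 69.4: e^(−t/τ₁) = 0.15498, e^(−t/τ₂) = 0.016273.
C₂ = 0.436·[1 − (37.222·0.15498 − 16.852·0.016273)/(20.370)] = 0.436·0.73028 = 0.31840 mg/L.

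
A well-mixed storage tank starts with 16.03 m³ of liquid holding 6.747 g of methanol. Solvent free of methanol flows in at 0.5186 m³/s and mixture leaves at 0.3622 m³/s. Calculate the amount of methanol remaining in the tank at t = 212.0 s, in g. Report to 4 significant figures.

0.5029 g

Total volume: dV/dt = Q_in − Q_out = 0.156400 m³/s, so V(t) = 16.03 + 0.156400 t and V(212.0) = 49.1868 m³.
Solute balance: dm/dt = 0 − Q_out C = −Q_out m/V(t).
dm/m = −Q_out dt/(V₀ + 0.156400 t); integrating gives ln(m/m₀) = −(Q_out/(Q_in−Q_out)) ln(V/V₀).
m = m₀ (V₀/V)^(Q_out/(Q_in−Q_out)) = 6.747 × (16.03/49.1868)^(2.31586) = 0.502904 g.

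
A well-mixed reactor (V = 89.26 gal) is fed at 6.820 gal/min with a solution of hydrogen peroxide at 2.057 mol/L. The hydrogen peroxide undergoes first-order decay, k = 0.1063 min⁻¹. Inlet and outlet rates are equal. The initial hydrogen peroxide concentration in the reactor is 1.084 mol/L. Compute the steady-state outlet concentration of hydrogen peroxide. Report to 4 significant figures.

0.8602 mol/L

Species balance: V dC/dt = Q C_in − Q C − k V C.
At steady state: 0 = Q C_in − (Q + kV) C_ss, so C_ss = Q C_in/(Q + kV).
C_ss = 6.820·2.057/(6.820 + 0.1063·89.26) = 14.0287/16.3083 = 0.860219 mol/L.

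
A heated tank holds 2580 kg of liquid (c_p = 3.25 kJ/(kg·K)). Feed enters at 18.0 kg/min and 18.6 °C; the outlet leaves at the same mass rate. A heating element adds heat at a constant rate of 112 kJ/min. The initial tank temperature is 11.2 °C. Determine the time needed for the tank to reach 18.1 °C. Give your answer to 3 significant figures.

Energy balance: M c_p dT/dt = ṁ c_p (T_in − T) + 112.
τ = M/ṁ = 143.33 min; T_ss = T_in + Q̇/(ṁ c_p) = 20.515 °C.
T(t) = T_ss + (T₀ − T_ss) e^(−t/τ). Set T = 18.1:
e^(−t/τ) = (18.1 − 20.515)/(11.2 − 20.515) = 0.25922
t = −143.33 · ln(0.25922) = 193.51 min.

194 min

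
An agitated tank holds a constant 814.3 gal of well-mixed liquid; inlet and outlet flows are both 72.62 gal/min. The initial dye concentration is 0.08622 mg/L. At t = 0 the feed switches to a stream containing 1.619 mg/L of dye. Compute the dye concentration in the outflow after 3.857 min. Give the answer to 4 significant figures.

0.5323 mg/L

Unsteady species balance (constant V, well mixed): V dC/dt = Q(C_in − C).
Rewrite as dC/dt + C/τ = C_in/τ, τ = V/Q = 11.2132 min.
C approaches C_in exponentially: C(t) = C_in + (C₀ − C_in) e^(−t/τ).
C(3.857) = 1.619 + (0.08622 − 1.619)·e^(−3.857/11.2132) = 1.619 + (-1.53278)·0.708950 = 0.532336 mg/L.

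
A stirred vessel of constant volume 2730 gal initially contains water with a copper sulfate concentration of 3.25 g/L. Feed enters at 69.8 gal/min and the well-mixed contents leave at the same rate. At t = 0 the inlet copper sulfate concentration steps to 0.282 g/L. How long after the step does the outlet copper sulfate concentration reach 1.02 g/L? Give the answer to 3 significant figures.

Transient balance on the dissolved component: V dC/dt = Q(C_in − C), so τ = V/Q = 39.112 min.
C(t) = C_in + (C₀ − C_in) e^(−t/τ). Set C = 1.02 and solve for t:
e^(−t/τ) = (C − C_in)/(C₀ − C_in) = (1.02 − 0.282)/(3.25 − 0.282) = 0.24865
t = −τ ln(…) = 39.112 × 1.3917 = 54.432 min.

54.4 min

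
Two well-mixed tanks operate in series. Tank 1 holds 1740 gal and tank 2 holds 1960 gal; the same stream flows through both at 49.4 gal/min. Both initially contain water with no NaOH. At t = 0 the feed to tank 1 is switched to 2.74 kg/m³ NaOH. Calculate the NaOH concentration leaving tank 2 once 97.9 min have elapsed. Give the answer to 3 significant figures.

Time constants: τᵢ = Vᵢ/Q for each well-mixed tank.
τ₁ = 1740/49.4 = 35.223 min; τ₂ = 1960/49.4 = 39.676 min.
Solving the cascade with C₁(0)=C₂(0)=0 gives C₂(t) = C_in[1 − (τ₁ e^(−t/τ₁) − τ₂ e^(−t/τ₂))/(τ₁ − τ₂)].
At t = 97.9: e^(−t/τ₁) = 0.062072, e^(−t/τ₂) = 0.084798.
C₂ = 2.74·[1 − (35.223·0.062072 − 39.676·0.084798)/(-4.4534)] = 2.74·0.73546 = 2.0152 kg/m³.

2.02 kg/m³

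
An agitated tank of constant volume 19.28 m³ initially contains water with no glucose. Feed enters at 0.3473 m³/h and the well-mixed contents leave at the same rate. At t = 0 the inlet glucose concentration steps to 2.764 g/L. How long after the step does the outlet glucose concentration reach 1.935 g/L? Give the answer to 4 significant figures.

66.85 h

Species balance: V dC/dt = Q(C_in − C) ⇒ τ = V/Q = 55.5140 h.
C(t) = C_in + (C₀ − C_in) e^(−t/τ). Set C = 1.935 and solve for t:
e^(−t/τ) = (C − C_in)/(C₀ − C_in) = (1.935 − 2.764)/(0 − 2.764) = 0.299928
t = −τ ln(…) = 55.5140 × 1.20421 = 66.8507 h.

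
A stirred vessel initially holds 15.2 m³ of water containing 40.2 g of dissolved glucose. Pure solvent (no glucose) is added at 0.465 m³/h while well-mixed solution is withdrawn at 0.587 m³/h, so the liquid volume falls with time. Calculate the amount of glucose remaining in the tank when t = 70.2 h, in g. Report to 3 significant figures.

0.745 g

Total volume: dV/dt = Q_in − Q_out = -0.12200 m³/h, so V(t) = 15.2 − 0.12200 t and V(70.2) = 6.6356 m³.
Species balance (pure solvent in): dm/dt = −Q_out · m/V(t).
dm/m = −Q_out dt/(V₀ − 0.12200 t); integrating gives ln(m/m₀) = −(Q_out/(Q_in−Q_out)) ln(V/V₀).
m = m₀ (V₀/V)^(Q_out/(Q_in−Q_out)) = 40.2 × (15.2/6.6356)^(-4.8115) = 0.74520 g.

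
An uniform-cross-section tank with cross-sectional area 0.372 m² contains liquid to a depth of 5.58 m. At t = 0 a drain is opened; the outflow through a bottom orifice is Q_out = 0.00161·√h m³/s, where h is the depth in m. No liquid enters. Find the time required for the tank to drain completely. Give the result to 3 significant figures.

1090 s

With no inflow, A dh/dt = −0.00161 √h.
This is separable: 2 d(√h)/dt = −0.00161/A, so √h = √h₀ − (0.00161/(2A)) t.
Set h = 0: 2√h₀ = (0.00161/A) t_empty ⇒ t_empty = 2A√h₀/0.00161.
t_empty = 2·0.372·√5.58/0.00161 = 0.74400·2.3622/0.00161 = 1091.6 s.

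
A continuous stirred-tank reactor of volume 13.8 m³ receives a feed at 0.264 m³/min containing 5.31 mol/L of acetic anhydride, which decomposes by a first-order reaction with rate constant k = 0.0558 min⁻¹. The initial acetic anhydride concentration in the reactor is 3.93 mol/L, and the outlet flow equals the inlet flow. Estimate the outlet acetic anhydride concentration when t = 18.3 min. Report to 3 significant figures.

Species balance: V dC/dt = Q C_in − Q C − k V C.
This is linear with rate a = Q/V + k = 0.074930 min⁻¹.
C_ss = Q C_in/(Q + kV) = 1.3557 mol/L; C(t) = C_ss + (C₀ − C_ss) e^(−a t).
C(18.3) = 1.3557 + (2.5743)·e^(−0.074930·18.3) = 1.3557 + (2.5743)·0.25380 = 2.0090 mol/L.

2.01 mol/L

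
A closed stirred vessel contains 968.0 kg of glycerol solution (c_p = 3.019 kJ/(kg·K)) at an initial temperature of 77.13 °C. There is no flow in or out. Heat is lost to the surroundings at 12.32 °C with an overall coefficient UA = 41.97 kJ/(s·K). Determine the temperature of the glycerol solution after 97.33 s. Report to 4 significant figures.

M c_p dT/dt = −UA(T − T_amb).
dT/dt = (T_ss − T)/τ with T_ss = T_amb = 12.3200 °C, τ = M c_p/UA = 968.0·3.019/41.97 = 69.6305 s.
Solution: T(t) = T_ss + (T₀ − T_ss) e^(−t/τ).
T(97.33) = 12.3200 + (64.8100)·0.247138 = 28.3370 °C.

28.34 °C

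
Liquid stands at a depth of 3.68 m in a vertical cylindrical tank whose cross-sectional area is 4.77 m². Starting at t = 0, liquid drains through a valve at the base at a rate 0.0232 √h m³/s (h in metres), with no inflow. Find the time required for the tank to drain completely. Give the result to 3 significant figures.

789 s

With no inflow, A dh/dt = −0.0232 √h.
This is separable: 2 d(√h)/dt = −0.0232/A, so √h = √h₀ − (0.0232/(2A)) t.
Tank is empty when √h = 0: t_empty = 2A√h₀/0.0232.
t_empty = 2·4.77·√3.68/0.0232 = 9.5400·1.9183/0.0232 = 788.83 s.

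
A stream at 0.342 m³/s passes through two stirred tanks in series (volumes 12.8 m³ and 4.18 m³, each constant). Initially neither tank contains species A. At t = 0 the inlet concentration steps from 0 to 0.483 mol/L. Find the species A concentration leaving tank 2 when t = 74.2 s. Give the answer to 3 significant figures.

Species balance on tank i: dCᵢ/dt = (Cᵢ₋₁ − Cᵢ)/τᵢ with τᵢ = Vᵢ/Q.
τ₁ = 12.8/0.342 = 37.427 s; τ₂ = 4.18/0.342 = 12.222 s.
Tank 1: C₁ = C_in(1 − e^(−t/τ₁)). Tank 2 (τ₁ ≠ τ₂): C₂ = C_in[1 − (τ₁ e^(−t/τ₁) − τ₂ e^(−t/τ₂))/(τ₁ − τ₂)].
At t = 74.2: e^(−t/τ₁) = 0.13772, e^(−t/τ₂) = 0.0023091.
C₂ = 0.483·[1 − (37.427·0.13772 − 12.222·0.0023091)/(25.205)] = 0.483·0.79662 = 0.38477 mol/L.

0.385 mol/L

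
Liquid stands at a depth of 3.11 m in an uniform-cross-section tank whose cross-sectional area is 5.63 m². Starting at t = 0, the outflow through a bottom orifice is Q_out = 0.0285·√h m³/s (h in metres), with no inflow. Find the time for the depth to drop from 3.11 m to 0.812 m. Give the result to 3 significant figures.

A dh/dt = −Q_out = −0.0285 √h.
∫ h^(−1/2) dh = −(0.0285/A) ∫ dt, giving 2√h = 2√h₀ − (0.0285/A) t.
t = 2A(√h₀ − √h)/0.0285 = 2·5.63·(√3.11 − √0.812)/0.0285
  = 11.260 × (1.7635 − 0.90111) / 0.0285 = 340.73 s.

341 s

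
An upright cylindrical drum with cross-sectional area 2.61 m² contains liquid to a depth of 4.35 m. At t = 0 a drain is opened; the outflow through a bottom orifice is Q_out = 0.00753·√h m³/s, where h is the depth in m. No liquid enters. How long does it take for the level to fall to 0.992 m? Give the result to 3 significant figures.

755 s

Volume balance on the tank: A dh/dt = −0.00753 √h.
∫ h^(−1/2) dh = −(0.00753/A) ∫ dt, giving 2√h = 2√h₀ − (0.00753/A) t.
t = 2A(√h₀ − √h)/0.00753 = 2·2.61·(√4.35 − √0.992)/0.00753
  = 5.2200 × (2.0857 − 0.99599) / 0.00753 = 755.39 s.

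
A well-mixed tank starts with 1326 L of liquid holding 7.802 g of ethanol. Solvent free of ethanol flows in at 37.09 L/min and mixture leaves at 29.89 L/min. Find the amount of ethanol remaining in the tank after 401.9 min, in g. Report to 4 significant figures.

0.06385 g

Let m(t) be the amount of ethanol. Volume: V(t) = V₀ + (Q_in − Q_out) t = 1326 + 7.20000 t; V(401.9) = 4219.68 L.
Species balance (pure solvent in): dm/dt = −Q_out · m/V(t).
Separate: dm/m = −Q_out dt/V(t) ⇒ ln(m/m₀) = −(Q_out/(Q_in−Q_out)) ln(V/V₀).
m = m₀ (V₀/V)^(Q_out/(Q_in−Q_out)) = 7.802 × (1326/4219.68)^(4.15139) = 0.0638489 g.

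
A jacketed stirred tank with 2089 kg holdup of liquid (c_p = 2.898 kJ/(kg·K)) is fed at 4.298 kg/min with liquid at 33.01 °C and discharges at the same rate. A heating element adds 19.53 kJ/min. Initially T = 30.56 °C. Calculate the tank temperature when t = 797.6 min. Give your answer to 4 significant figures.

33.80 °C

Energy balance: M c_p dT/dt = ṁ c_p (T_in − T) + 19.53.
Rearrange: dT/dt = (T_ss − T)/τ with τ = M/ṁ = 486.040 min and T_ss = T_in + Q̇/(ṁ c_p) = 34.5780 °C.
Integrating: T(t) = T_ss + (T₀ − T_ss) e^(−t/τ).
T(797.6) = 34.5780 + (-4.01797)·e^(−797.6/486.040) = 34.5780 + (-4.01797)·0.193783 = 33.7994 °C.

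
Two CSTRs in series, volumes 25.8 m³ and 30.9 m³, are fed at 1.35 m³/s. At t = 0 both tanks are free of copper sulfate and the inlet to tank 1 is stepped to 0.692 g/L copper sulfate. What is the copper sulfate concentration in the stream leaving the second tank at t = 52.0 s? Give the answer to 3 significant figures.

Each tank obeys Vᵢ dCᵢ/dt = Q(Cᵢ₋₁ − Cᵢ), so τᵢ = Vᵢ/Q.
τ₁ = 25.8/1.35 = 19.111 s; τ₂ = 30.9/1.35 = 22.889 s.
Solving the cascade with C₁(0)=C₂(0)=0 gives C₂(t) = C_in[1 − (τ₁ e^(−t/τ₁) − τ₂ e^(−t/τ₂))/(τ₁ − τ₂)].
At t = 52.0: e^(−t/τ₁) = 0.065814, e^(−t/τ₂) = 0.10312.
C₂ = 0.692·[1 − (19.111·0.065814 − 22.889·0.10312)/(-3.7778)] = 0.692·0.70814 = 0.49003 g/L.

0.490 g/L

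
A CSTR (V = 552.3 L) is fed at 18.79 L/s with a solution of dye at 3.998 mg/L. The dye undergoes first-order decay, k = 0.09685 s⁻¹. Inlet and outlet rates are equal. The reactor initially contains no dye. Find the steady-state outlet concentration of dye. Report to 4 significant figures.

1.039 mg/L

V dC/dt = Q(C_in − C) − k V C.
At steady state: 0 = Q C_in − (Q + kV) C_ss, so C_ss = Q C_in/(Q + kV).
C_ss = 18.79·3.998/(18.79 + 0.09685·552.3) = 75.1224/72.2803 = 1.03932 mg/L.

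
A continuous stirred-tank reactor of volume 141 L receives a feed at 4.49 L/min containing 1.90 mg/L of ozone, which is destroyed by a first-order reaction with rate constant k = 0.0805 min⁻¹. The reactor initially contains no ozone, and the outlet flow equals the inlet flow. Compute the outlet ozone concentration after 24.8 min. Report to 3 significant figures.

0.505 mg/L

V dC/dt = Q(C_in − C) − k V C.
This is linear with rate a = Q/V + k = 0.11234 min⁻¹.
C_ss = Q C_in/(Q + kV) = 0.53856 mg/L; C(t) = C_ss + (C₀ − C_ss) e^(−a t).
C(24.8) = 0.53856 + (-0.53856)·e^(−0.11234·24.8) = 0.53856 + (-0.53856)·0.061659 = 0.50535 mg/L.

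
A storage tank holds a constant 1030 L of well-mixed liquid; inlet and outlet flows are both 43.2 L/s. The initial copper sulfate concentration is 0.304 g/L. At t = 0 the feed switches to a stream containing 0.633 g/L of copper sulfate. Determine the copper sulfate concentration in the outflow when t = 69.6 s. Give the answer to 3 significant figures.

Species balance on the tank: V dC/dt = Q(C_in − C).
Time constant τ = V/Q = 1030/43.2 = 23.843 s.
Solution: C(t) = C_in + (C₀ − C_in) e^(−t/τ).
C(69.6) = 0.633 + (0.304 − 0.633)·e^(−69.6/23.843) = 0.633 + (-0.32900)·0.053980 = 0.61524 g/L.

0.615 g/L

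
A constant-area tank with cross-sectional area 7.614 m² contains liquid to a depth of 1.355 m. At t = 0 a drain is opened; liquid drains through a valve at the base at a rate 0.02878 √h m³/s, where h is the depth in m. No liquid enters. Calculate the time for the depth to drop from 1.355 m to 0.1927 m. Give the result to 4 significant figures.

383.6 s

With no inflow, A dh/dt = −0.02878 √h.
Separate and integrate: 2(√h − √h₀) = −(0.02878/A) t.
t = 2A(√h₀ − √h)/0.02878 = 2·7.614·(√1.355 − √0.1927)/0.02878
  = 15.2280 × (1.16404 − 0.438976) / 0.02878 = 383.646 s.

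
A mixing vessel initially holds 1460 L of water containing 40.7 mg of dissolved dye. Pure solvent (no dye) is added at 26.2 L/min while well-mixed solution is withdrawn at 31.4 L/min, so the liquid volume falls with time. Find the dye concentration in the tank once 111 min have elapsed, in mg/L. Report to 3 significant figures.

Total volume: dV/dt = Q_in − Q_out = -5.2000 L/min, so V(t) = 1460 − 5.2000 t and V(111) = 882.80 L.
Solute balance: dm/dt = 0 − Q_out C = −Q_out m/V(t).
Separate: dm/m = −Q_out dt/V(t) ⇒ ln(m/m₀) = −(Q_out/(Q_in−Q_out)) ln(V/V₀).
m = m₀ (V₀/V)^(Q_out/(Q_in−Q_out)) = 40.7 × (1460/882.80)^(-6.0385) = 1.9510 mg.
C = m/V = 1.9510/882.80 = 0.0022100 mg/L.

0.00221 mg/L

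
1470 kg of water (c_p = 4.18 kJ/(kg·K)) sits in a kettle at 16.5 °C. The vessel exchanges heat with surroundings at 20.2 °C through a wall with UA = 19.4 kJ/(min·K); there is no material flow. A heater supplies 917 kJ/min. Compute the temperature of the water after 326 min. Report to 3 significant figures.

Lumped-capacitance energy balance: M c_p dT/dt = UA(T_amb − T) + Q̇.
dT/dt = (T_ss − T)/τ with T_ss = T_amb + Q̇/UA = 20.2 + 917/19.4 = 67.468 °C, τ = M c_p/UA = 1470·4.18/19.4 = 316.73 min.
This is linear first-order; T(t) = T_ss + (T₀ − T_ss) e^(−t/τ).
T(326) = 67.468 + (-50.968)·0.35727 = 49.259 °C.

49.3 °C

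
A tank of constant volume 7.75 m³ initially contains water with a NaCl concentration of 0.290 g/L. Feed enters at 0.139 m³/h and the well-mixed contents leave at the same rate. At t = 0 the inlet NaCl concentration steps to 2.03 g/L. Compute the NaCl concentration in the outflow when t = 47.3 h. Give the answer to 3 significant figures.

1.29 g/L

Unsteady species balance (constant V, well mixed): V dC/dt = Q(C_in − C).
So dC/dt = (C_in − C)/τ with τ = V/Q = 7.75/0.139 = 55.755 h.
Solution: C(t) = C_in + (C₀ − C_in) e^(−t/τ).
C(47.3) = 2.03 + (0.290 − 2.03)·e^(−47.3/55.755) = 2.03 + (-1.7400)·0.42812 = 1.2851 g/L.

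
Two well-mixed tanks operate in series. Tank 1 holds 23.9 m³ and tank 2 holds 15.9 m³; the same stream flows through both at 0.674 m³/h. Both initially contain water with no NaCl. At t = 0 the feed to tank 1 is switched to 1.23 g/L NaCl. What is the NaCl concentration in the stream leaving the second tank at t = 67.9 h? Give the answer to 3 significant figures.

0.826 g/L

Species balance on tank i: dCᵢ/dt = (Cᵢ₋₁ − Cᵢ)/τᵢ with τᵢ = Vᵢ/Q.
τ₁ = 23.9/0.674 = 35.460 h; τ₂ = 15.9/0.674 = 23.591 h.
Tank 1: C₁ = C_in(1 − e^(−t/τ₁)). Tank 2 (τ₁ ≠ τ₂): C₂ = C_in[1 − (τ₁ e^(−t/τ₁) − τ₂ e^(−t/τ₂))/(τ₁ − τ₂)].
At t = 67.9: e^(−t/τ₁) = 0.14737, e^(−t/τ₂) = 0.056232.
C₂ = 1.23·[1 − (35.460·0.14737 − 23.591·0.056232)/(11.869)] = 1.23·0.67150 = 0.82595 g/L.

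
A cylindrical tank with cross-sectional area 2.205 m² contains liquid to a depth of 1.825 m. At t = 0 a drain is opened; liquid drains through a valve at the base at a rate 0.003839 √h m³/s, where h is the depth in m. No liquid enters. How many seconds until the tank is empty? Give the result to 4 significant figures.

With no inflow, A dh/dt = −0.003839 √h.
∫ h^(−1/2) dh = −(0.003839/A) ∫ dt, giving 2√h = 2√h₀ − (0.003839/A) t.
Tank is empty when √h = 0: t_empty = 2A√h₀/0.003839.
t_empty = 2·2.205·√1.825/0.003839 = 4.41000·1.35093/0.003839 = 1551.86 s.

1552 s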